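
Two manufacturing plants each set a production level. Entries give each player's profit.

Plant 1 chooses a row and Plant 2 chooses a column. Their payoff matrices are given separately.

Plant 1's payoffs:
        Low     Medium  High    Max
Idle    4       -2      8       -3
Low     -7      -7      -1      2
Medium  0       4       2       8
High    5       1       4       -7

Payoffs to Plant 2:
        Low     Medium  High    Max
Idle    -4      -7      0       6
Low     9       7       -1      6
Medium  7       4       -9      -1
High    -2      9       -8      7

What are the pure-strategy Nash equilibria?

No pure-strategy Nash equilibrium.

Plant 1 against Low: payoffs 4, -7, 0, 5 → best response High.
Plant 1 against Medium: payoffs -2, -7, 4, 1 → best response Medium.
Plant 1 against High: payoffs 8, -1, 2, 4 → best response Idle.
Plant 1 against Max: payoffs -3, 2, 8, -7 → best response Medium.
Plant 2 against Idle: payoffs -4, -7, 0, 6 → best response Max.
Plant 2 against Low: payoffs 9, 7, -1, 6 → best response Low.
Plant 2 against Medium: payoffs 7, 4, -9, -1 → best response Low.
Plant 2 against High: payoffs -2, 9, -8, 7 → best response Medium.
No profile is a mutual best response for all players.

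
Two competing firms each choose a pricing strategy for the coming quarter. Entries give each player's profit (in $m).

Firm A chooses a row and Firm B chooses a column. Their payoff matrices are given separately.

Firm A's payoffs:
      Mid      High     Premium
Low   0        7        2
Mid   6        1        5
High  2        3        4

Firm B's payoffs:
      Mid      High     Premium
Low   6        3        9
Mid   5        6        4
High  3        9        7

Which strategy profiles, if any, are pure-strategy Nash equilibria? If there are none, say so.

(Low, Mid): Firm A can switch to Mid (0 → 6). Not NE.
(Low, High): Firm B can switch to Mid (3 → 6). Not NE.
(Low, Premium): Firm A can switch to Mid (2 → 5). Not NE.
(Mid, Mid): Firm B can switch to High (5 → 6). Not NE.
(Mid, High): Firm A can switch to Low (1 → 7). Not NE.
(Mid, Premium): Firm B can switch to Mid (4 → 5). Not NE.
(High, Mid): Firm A can switch to Mid (2 → 6). Not NE.
(High, High): Firm A can switch to Low (3 → 7). Not NE.
(High, Premium): Firm A can switch to Mid (4 → 5). Not NE.

none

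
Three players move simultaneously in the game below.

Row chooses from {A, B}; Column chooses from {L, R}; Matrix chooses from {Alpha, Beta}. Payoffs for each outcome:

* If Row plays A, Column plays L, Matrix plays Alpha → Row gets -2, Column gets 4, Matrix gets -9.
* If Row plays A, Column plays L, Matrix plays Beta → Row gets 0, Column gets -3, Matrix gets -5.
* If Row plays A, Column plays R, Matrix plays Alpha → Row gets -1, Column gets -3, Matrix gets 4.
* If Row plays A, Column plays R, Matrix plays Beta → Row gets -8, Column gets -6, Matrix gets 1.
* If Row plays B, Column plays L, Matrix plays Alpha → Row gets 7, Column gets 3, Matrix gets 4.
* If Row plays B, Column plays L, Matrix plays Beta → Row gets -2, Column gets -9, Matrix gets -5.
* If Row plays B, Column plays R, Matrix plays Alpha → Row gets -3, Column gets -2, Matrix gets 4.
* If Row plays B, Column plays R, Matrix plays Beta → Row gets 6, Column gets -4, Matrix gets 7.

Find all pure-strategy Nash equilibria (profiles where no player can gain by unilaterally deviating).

(A, L, Alpha): Row can switch to B (-2 → 7). Not NE.
(A, L, Beta): Row gets 0, best alternative -2; Column gets -3, best alternative -6; Matrix gets -5, best alternative -9. No profitable deviation — NE.
(A, R, Alpha): Column can switch to L (-3 → 4). Not NE.
(A, R, Beta): Row can switch to B (-8 → 6). Not NE.
(B, L, Alpha): Row gets 7, best alternative -2; Column gets 3, best alternative -2; Matrix gets 4, best alternative -5. No profitable deviation — NE.
(B, L, Beta): Row can switch to A (-2 → 0). Not NE.
(B, R, Alpha): Row can switch to A (-3 → -1). Not NE.
(B, R, Beta): Row gets 6, best alternative -8; Column gets -4, best alternative -9; Matrix gets 7, best alternative 4. No profitable deviation — NE.

Pure-strategy Nash equilibria: (A, L, Beta) and (B, L, Alpha) and (B, R, Beta)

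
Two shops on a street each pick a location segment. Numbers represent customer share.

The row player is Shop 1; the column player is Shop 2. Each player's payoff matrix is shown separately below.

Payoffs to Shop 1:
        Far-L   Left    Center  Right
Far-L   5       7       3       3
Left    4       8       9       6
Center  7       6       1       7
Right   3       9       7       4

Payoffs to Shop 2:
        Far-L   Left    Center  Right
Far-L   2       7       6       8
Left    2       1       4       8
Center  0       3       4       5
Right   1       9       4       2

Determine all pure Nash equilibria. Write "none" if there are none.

(Far-L, Far-L): Shop 1 can switch to Center (5 → 7). Not NE.
(Far-L, Left): Shop 1 can switch to Left (7 → 8). Not NE.
(Far-L, Center): Shop 1 can switch to Left (3 → 9). Not NE.
(Far-L, Right): Shop 1 can switch to Left (3 → 6). Not NE.
(Left, Far-L): Shop 1 can switch to Far-L (4 → 5). Not NE.
(Left, Left): Shop 1 can switch to Right (8 → 9). Not NE.
(Center, Right): Shop 1 gets 7, best alternative 6; Shop 2 gets 5, best alternative 4. No profitable deviation — NE.
(Right, Left): Shop 1 gets 9, best alternative 8; Shop 2 gets 9, best alternative 4. No profitable deviation — NE.
(The remaining 8 profiles each have a profitable deviation by the same check.)

Pure-strategy Nash equilibria: (Center, Right); (Right, Left)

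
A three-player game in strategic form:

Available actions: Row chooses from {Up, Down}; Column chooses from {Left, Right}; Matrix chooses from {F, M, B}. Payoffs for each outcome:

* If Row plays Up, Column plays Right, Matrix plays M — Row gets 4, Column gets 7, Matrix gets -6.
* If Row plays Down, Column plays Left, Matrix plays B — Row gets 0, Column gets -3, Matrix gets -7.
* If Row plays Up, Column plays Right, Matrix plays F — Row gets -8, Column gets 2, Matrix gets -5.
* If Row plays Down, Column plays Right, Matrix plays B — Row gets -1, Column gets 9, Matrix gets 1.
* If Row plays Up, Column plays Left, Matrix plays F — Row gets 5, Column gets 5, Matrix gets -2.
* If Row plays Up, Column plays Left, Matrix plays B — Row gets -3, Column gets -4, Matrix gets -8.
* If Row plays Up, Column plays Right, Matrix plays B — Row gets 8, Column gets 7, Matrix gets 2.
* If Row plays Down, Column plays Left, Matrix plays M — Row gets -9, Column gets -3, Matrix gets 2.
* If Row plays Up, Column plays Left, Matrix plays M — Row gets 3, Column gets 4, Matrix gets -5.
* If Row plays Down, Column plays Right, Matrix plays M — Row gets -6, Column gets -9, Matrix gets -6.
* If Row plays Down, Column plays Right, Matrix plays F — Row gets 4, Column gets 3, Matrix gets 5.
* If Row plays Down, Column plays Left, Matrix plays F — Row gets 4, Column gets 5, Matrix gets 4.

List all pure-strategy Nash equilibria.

The pure Nash equilibria are (Up, Left, F) and (Up, Right, B).

Row against (Left, F): payoffs 5, 4 → best response Up.
Row against (Left, M): payoffs 3, -9 → best response Up.
Row against (Left, B): payoffs -3, 0 → best response Down.
Row against (Right, F): payoffs -8, 4 → best response Down.
Row against (Right, M): payoffs 4, -6 → best response Up.
Row against (Right, B): payoffs 8, -1 → best response Up.
Column against (Up, F): payoffs 5, 2 → best response Left.
Column against (Up, M): payoffs 4, 7 → best response Right.
Column against (Up, B): payoffs -4, 7 → best response Right.
Column against (Down, F): payoffs 5, 3 → best response Left.
Column against (Down, M): payoffs -3, -9 → best response Left.
Column against (Down, B): payoffs -3, 9 → best response Right.
Matrix against (Up, Left): payoffs -2, -5, -8 → best response F.
Matrix against (Up, Right): payoffs -5, -6, 2 → best response B.
Matrix against (Down, Left): payoffs 4, 2, -7 → best response F.
Matrix against (Down, Right): payoffs 5, -6, 1 → best response F.
Mutual best responses: (Up, Left, F); (Up, Right, B).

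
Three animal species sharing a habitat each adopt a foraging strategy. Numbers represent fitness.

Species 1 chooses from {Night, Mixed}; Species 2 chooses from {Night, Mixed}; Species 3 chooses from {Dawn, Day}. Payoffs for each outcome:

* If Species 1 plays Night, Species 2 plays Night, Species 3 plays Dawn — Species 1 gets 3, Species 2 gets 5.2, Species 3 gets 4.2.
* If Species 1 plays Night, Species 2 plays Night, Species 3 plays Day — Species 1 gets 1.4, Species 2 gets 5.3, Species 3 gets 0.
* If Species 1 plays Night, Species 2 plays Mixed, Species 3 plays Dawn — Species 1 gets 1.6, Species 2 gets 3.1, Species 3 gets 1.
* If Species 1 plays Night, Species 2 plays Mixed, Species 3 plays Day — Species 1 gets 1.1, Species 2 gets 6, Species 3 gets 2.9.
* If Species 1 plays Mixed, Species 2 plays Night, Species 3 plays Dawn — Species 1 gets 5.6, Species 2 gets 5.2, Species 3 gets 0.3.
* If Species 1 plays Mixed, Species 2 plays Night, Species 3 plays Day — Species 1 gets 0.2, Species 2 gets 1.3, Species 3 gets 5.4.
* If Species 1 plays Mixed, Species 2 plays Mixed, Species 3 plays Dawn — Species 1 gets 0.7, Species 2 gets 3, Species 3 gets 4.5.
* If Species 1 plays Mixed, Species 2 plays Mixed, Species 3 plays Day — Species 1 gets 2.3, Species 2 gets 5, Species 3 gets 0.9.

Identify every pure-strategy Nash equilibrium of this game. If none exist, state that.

(Night, Night, Dawn): Species 1 can switch to Mixed (3 → 5.6). Not NE.
(Night, Night, Day): Species 2 can switch to Mixed (5.3 → 6). Not NE.
(Night, Mixed, Dawn): Species 2 can switch to Night (3.1 → 5.2). Not NE.
(Night, Mixed, Day): Species 1 can switch to Mixed (1.1 → 2.3). Not NE.
(Mixed, Night, Dawn): Species 3 can switch to Day (0.3 → 5.4). Not NE.
(Mixed, Night, Day): Species 1 can switch to Night (0.2 → 1.4). Not NE.
(The remaining 2 profiles each have a profitable deviation by the same check.)

No pure-strategy Nash equilibrium.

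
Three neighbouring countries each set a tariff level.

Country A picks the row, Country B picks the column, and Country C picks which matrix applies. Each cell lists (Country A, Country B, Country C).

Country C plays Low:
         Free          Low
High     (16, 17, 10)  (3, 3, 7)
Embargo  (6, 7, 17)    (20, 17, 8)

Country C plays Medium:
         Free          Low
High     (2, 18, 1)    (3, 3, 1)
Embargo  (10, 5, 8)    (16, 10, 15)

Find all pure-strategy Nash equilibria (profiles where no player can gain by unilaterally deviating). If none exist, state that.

(High, Free, Low) and (Embargo, Low, Medium)

(High, Free, Low): Country A gets 16, best alternative 6; Country B gets 17, best alternative 3; Country C gets 10, best alternative 1. No profitable deviation — NE.
(High, Free, Medium): Country A can switch to Embargo (2 → 10). Not NE.
(High, Low, Low): Country A can switch to Embargo (3 → 20). Not NE.
(High, Low, Medium): Country A can switch to Embargo (3 → 16). Not NE.
(Embargo, Free, Low): Country A can switch to High (6 → 16). Not NE.
(Embargo, Free, Medium): Country B can switch to Low (5 → 10). Not NE.
(Embargo, Low, Low): Country C can switch to Medium (8 → 15). Not NE.
(Embargo, Low, Medium): Country A gets 16, best alternative 3; Country B gets 10, best alternative 5; Country C gets 15, best alternative 8. No profitable deviation — NE.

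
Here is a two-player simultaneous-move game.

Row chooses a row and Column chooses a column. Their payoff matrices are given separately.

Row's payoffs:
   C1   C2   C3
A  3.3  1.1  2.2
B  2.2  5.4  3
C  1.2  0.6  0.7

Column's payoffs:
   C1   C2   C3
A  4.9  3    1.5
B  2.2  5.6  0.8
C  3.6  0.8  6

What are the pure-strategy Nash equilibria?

(A, C1), (B, C2)

Check each profile: it is a Nash equilibrium iff no player can strictly gain by switching unilaterally.
(A, C1): Row gets 3.3, best alternative 2.2; Column gets 4.9, best alternative 3. No profitable deviation — NE.
(A, C2): Row can switch to B (1.1 → 5.4). Not NE.
(A, C3): Row can switch to B (2.2 → 3). Not NE.
(B, C1): Row can switch to A (2.2 → 3.3). Not NE.
(B, C2): Row gets 5.4, best alternative 1.1; Column gets 5.6, best alternative 2.2. No profitable deviation — NE.
(B, C3): Column can switch to C1 (0.8 → 2.2). Not NE.
(C, C1): Row can switch to A (1.2 → 3.3). Not NE.
(C, C2): Row can switch to A (0.6 → 1.1). Not NE.
(C, C3): Row can switch to A (0.7 → 2.2). Not NE.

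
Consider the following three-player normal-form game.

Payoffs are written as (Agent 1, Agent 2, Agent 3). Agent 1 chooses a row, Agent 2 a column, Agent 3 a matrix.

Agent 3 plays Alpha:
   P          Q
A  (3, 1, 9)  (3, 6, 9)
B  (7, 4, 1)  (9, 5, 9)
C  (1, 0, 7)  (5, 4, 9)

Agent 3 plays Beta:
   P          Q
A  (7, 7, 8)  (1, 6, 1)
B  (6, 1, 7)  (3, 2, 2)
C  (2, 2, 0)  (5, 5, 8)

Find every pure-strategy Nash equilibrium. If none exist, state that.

(B, Q, Alpha)

Agent 1 against (P, Alpha): payoffs 3, 7, 1 → best response B.
Agent 1 against (P, Beta): payoffs 7, 6, 2 → best response A.
Agent 1 against (Q, Alpha): payoffs 3, 9, 5 → best response B.
Agent 1 against (Q, Beta): payoffs 1, 3, 5 → best response C.
Agent 2 against (A, Alpha): payoffs 1, 6 → best response Q.
Agent 2 against (A, Beta): payoffs 7, 6 → best response P.
Agent 2 against (B, Alpha): payoffs 4, 5 → best response Q.
Agent 2 against (B, Beta): payoffs 1, 2 → best response Q.
Agent 2 against (C, Alpha): payoffs 0, 4 → best response Q.
Agent 2 against (C, Beta): payoffs 2, 5 → best response Q.
Agent 3 against (A, P): payoffs 9, 8 → best response Alpha.
Agent 3 against (A, Q): payoffs 9, 1 → best response Alpha.
Agent 3 against (B, P): payoffs 1, 7 → best response Beta.
Agent 3 against (B, Q): payoffs 9, 2 → best response Alpha.
Agent 3 against (C, P): payoffs 7, 0 → best response Alpha.
Agent 3 against (C, Q): payoffs 9, 8 → best response Alpha.
Mutual best responses: (B, Q, Alpha).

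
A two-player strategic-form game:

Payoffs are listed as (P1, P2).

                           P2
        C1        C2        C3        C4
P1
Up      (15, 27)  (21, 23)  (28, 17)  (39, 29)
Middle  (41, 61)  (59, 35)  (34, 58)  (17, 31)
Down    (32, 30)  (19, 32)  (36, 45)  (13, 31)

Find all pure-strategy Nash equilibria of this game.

For each player, find the best response to each opponent profile; mutual best responses are the pure NE.
P1 against C1: payoffs 15, 41, 32 → best response Middle.
P1 against C2: payoffs 21, 59, 19 → best response Middle.
P1 against C3: payoffs 28, 34, 36 → best response Down.
P1 against C4: payoffs 39, 17, 13 → best response Up.
P2 against Up: payoffs 27, 23, 17, 29 → best response C4.
P2 against Middle: payoffs 61, 35, 58, 31 → best response C1.
P2 against Down: payoffs 30, 32, 45, 31 → best response C3.
Mutual best responses: (Up, C4); (Middle, C1); (Down, C3).

(Up, C4) and (Middle, C1) and (Down, C3)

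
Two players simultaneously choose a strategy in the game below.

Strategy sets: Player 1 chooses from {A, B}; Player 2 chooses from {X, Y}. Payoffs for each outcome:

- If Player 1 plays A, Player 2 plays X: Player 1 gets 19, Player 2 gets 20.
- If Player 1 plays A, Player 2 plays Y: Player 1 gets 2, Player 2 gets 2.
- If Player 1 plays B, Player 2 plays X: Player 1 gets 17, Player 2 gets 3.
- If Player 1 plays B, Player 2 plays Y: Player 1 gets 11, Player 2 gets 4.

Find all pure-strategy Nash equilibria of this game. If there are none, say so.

Pure-strategy Nash equilibria: (A, X); (B, Y)

(A, X): Player 1 gets 19, best alternative 17; Player 2 gets 20, best alternative 2. No profitable deviation — NE.
(A, Y): Player 1 can switch to B (2 → 11). Not NE.
(B, X): Player 1 can switch to A (17 → 19). Not NE.
(B, Y): Player 1 gets 11, best alternative 2; Player 2 gets 4, best alternative 3. No profitable deviation — NE.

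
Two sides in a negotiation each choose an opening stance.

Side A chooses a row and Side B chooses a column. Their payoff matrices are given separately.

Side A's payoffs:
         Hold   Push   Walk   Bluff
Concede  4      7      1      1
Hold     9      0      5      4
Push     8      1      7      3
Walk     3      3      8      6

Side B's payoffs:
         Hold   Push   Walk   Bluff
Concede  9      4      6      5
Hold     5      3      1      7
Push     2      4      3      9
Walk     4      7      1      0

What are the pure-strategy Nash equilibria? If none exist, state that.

Mark each player's best response to every combination of opponents' strategies; a profile where every player is best-responding is a pure Nash equilibrium.
Side A against Hold: payoffs 4, 9, 8, 3 → best response Hold.
Side A against Push: payoffs 7, 0, 1, 3 → best response Concede.
Side A against Walk: payoffs 1, 5, 7, 8 → best response Walk.
Side A against Bluff: payoffs 1, 4, 3, 6 → best response Walk.
Side B against Concede: payoffs 9, 4, 6, 5 → best response Hold.
Side B against Hold: payoffs 5, 3, 1, 7 → best response Bluff.
Side B against Push: payoffs 2, 4, 3, 9 → best response Bluff.
Side B against Walk: payoffs 4, 7, 1, 0 → best response Push.
No profile is a mutual best response for all players.

There is no pure-strategy Nash equilibrium.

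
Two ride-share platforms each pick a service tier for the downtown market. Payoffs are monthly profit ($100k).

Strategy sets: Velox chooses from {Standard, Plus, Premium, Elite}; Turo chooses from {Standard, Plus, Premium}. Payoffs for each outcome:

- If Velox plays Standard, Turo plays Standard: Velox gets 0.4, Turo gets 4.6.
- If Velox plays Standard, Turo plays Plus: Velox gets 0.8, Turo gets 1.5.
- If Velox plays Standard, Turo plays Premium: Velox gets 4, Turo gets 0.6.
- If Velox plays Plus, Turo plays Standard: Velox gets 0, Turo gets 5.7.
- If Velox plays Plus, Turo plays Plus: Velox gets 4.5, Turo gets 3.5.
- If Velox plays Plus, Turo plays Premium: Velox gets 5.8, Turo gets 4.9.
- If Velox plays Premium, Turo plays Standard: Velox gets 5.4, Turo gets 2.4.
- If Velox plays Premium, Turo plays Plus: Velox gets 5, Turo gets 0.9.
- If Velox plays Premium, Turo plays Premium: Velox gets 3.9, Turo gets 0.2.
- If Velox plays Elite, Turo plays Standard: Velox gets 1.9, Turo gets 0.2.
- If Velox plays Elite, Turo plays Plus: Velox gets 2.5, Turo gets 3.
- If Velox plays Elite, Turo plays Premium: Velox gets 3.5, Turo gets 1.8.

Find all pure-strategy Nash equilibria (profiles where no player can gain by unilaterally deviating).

Pure NE: (Premium, Standard)

For each strategy profile, look for a profitable unilateral deviation.
(Standard, Standard): Velox can switch to Premium (0.4 → 5.4). Not NE.
(Standard, Plus): Velox can switch to Plus (0.8 → 4.5). Not NE.
(Standard, Premium): Velox can switch to Plus (4 → 5.8). Not NE.
(Plus, Standard): Velox can switch to Standard (0 → 0.4). Not NE.
(Plus, Plus): Velox can switch to Premium (4.5 → 5). Not NE.
(Plus, Premium): Turo can switch to Standard (4.9 → 5.7). Not NE.
(Premium, Standard): Velox gets 5.4, best alternative 1.9; Turo gets 2.4, best alternative 0.9. No profitable deviation — NE.
(Premium, Plus): Turo can switch to Standard (0.9 → 2.4). Not NE.
(Premium, Premium): Velox can switch to Standard (3.9 → 4). Not NE.
(Elite, Standard): Velox can switch to Premium (1.9 → 5.4). Not NE.
(Elite, Plus): Velox can switch to Plus (2.5 → 4.5). Not NE.
(Elite, Premium): Velox can switch to Standard (3.5 → 4). Not NE.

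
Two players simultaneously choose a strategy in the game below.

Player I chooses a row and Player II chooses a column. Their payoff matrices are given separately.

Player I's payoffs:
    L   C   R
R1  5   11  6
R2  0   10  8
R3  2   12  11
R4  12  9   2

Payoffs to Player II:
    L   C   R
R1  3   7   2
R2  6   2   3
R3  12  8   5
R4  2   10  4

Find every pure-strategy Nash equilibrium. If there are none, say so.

(R1, L): Player I can switch to R4 (5 → 12). Not NE.
(R1, C): Player I can switch to R3 (11 → 12). Not NE.
(R1, R): Player I can switch to R2 (6 → 8). Not NE.
(R2, L): Player I can switch to R1 (0 → 5). Not NE.
(R2, C): Player I can switch to R1 (10 → 11). Not NE.
(R2, R): Player I can switch to R3 (8 → 11). Not NE.
(R3, L): Player I can switch to R1 (2 → 5). Not NE.
(R3, C): Player II can switch to L (8 → 12). Not NE.
(R3, R): Player II can switch to L (5 → 12). Not NE.
(R4, L): Player II can switch to C (2 → 10). Not NE.
(The remaining 2 profiles each have a profitable deviation by the same check.)

This game has no pure Nash equilibrium.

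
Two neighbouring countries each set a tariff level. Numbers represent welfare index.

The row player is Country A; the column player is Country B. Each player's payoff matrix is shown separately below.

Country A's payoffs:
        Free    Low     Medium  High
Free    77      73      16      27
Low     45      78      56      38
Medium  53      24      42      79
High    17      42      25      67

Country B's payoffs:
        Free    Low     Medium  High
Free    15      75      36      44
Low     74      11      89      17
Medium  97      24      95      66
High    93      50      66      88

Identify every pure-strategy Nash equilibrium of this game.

The unique pure-strategy Nash equilibrium is (Low, Medium).

Country A against Free: payoffs 77, 45, 53, 17 → best response Free.
Country A against Low: payoffs 73, 78, 24, 42 → best response Low.
Country A against Medium: payoffs 16, 56, 42, 25 → best response Low.
Country A against High: payoffs 27, 38, 79, 67 → best response Medium.
Country B against Free: payoffs 15, 75, 36, 44 → best response Low.
Country B against Low: payoffs 74, 11, 89, 17 → best response Medium.
Country B against Medium: payoffs 97, 24, 95, 66 → best response Free.
Country B against High: payoffs 93, 50, 66, 88 → best response Free.
Mutual best responses: (Low, Medium).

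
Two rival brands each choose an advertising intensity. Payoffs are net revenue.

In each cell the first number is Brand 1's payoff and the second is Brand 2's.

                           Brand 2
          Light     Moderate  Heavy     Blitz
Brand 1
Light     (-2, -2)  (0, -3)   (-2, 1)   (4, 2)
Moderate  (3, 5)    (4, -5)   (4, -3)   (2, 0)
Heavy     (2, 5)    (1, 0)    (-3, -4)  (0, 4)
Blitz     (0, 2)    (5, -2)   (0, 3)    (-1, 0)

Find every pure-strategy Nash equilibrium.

(Light, Light): Brand 1 can switch to Moderate (-2 → 3). Not NE.
(Light, Moderate): Brand 1 can switch to Moderate (0 → 4). Not NE.
(Light, Heavy): Brand 1 can switch to Moderate (-2 → 4). Not NE.
(Light, Blitz): Brand 1 gets 4, best alternative 2; Brand 2 gets 2, best alternative 1. No profitable deviation — NE.
(Moderate, Light): Brand 1 gets 3, best alternative 2; Brand 2 gets 5, best alternative 0. No profitable deviation — NE.
(Moderate, Moderate): Brand 1 can switch to Blitz (4 → 5). Not NE.
(Moderate, Heavy): Brand 2 can switch to Light (-3 → 5). Not NE.
(Moderate, Blitz): Brand 1 can switch to Light (2 → 4). Not NE.
(Heavy, Light): Brand 1 can switch to Moderate (2 → 3). Not NE.
(Heavy, Moderate): Brand 1 can switch to Moderate (1 → 4). Not NE.
(The remaining 6 profiles each have a profitable deviation by the same check.)

Pure-strategy Nash equilibria: (Light, Blitz) and (Moderate, Light)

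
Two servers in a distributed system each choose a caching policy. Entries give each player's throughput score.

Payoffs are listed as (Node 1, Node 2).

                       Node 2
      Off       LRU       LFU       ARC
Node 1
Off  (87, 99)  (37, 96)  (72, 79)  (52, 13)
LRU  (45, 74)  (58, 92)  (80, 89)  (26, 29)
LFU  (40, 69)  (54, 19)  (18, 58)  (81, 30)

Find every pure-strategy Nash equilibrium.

The pure Nash equilibria are (Off, Off), (LRU, LRU).

Mark each player's best response to every combination of opponents' strategies; a profile where every player is best-responding is a pure Nash equilibrium.
Node 1 against Off: payoffs 87, 45, 40 → best response Off.
Node 1 against LRU: payoffs 37, 58, 54 → best response LRU.
Node 1 against LFU: payoffs 72, 80, 18 → best response LRU.
Node 1 against ARC: payoffs 52, 26, 81 → best response LFU.
Node 2 against Off: payoffs 99, 96, 79, 13 → best response Off.
Node 2 against LRU: payoffs 74, 92, 89, 29 → best response LRU.
Node 2 against LFU: payoffs 69, 19, 58, 30 → best response Off.
Mutual best responses: (Off, Off); (LRU, LRU).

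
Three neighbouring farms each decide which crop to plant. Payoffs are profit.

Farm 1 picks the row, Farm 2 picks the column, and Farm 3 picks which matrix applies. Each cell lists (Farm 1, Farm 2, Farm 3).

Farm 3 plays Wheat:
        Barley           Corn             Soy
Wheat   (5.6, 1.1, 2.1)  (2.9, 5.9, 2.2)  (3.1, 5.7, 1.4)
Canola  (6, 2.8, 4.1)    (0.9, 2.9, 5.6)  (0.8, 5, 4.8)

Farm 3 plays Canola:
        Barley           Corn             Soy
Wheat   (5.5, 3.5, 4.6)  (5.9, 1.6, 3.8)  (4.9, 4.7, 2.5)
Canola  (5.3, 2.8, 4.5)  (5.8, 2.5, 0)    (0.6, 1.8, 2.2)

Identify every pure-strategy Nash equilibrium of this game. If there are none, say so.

(Wheat, Soy, Canola)

(Wheat, Barley, Wheat): Farm 1 can switch to Canola (5.6 → 6). Not NE.
(Wheat, Barley, Canola): Farm 2 can switch to Soy (3.5 → 4.7). Not NE.
(Wheat, Corn, Wheat): Farm 3 can switch to Canola (2.2 → 3.8). Not NE.
(Wheat, Corn, Canola): Farm 2 can switch to Barley (1.6 → 3.5). Not NE.
(Wheat, Soy, Wheat): Farm 2 can switch to Corn (5.7 → 5.9). Not NE.
(Wheat, Soy, Canola): Farm 1 gets 4.9, best alternative 0.6; Farm 2 gets 4.7, best alternative 3.5; Farm 3 gets 2.5, best alternative 1.4. No profitable deviation — NE.
(Canola, Barley, Wheat): Farm 2 can switch to Corn (2.8 → 2.9). Not NE.
(Canola, Barley, Canola): Farm 1 can switch to Wheat (5.3 → 5.5). Not NE.
(Canola, Corn, Wheat): Farm 1 can switch to Wheat (0.9 → 2.9). Not NE.
(The remaining 3 profiles each have a profitable deviation by the same check.)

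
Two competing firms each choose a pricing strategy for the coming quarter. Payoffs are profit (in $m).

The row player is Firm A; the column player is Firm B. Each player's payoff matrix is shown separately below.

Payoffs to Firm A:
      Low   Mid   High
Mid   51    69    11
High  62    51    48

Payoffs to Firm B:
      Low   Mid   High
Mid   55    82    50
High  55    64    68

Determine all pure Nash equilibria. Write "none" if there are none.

For each player, find the best response to each opponent profile; mutual best responses are the pure NE.
Firm A against Low: payoffs 51, 62 → best response High.
Firm A against Mid: payoffs 69, 51 → best response Mid.
Firm A against High: payoffs 11, 48 → best response High.
Firm B against Mid: payoffs 55, 82, 50 → best response Mid.
Firm B against High: payoffs 55, 64, 68 → best response High.
Mutual best responses: (Mid, Mid); (High, High).

Pure-strategy Nash equilibria: (Mid, Mid), (High, High)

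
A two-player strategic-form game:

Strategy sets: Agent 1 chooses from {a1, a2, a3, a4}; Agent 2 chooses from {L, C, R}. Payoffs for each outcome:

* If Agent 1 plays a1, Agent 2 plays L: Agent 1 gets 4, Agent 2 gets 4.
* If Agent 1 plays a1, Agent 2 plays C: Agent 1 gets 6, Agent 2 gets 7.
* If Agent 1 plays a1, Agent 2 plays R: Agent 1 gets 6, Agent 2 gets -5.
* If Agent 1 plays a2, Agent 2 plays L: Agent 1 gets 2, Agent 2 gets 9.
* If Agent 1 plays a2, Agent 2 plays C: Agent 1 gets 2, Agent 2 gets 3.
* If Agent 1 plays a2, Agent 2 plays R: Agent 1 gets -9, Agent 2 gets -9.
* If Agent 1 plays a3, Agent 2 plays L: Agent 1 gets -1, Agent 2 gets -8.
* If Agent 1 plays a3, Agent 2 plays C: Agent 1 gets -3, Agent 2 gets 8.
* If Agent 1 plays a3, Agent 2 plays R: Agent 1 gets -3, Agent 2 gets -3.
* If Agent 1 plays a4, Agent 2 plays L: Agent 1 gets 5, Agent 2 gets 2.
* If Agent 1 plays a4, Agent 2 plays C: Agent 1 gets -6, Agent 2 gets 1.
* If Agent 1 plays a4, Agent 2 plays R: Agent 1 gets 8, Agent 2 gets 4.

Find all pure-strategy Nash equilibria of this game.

(a1, C), (a4, R)

(a1, L): Agent 1 can switch to a4 (4 → 5). Not NE.
(a1, C): Agent 1 gets 6, best alternative 2; Agent 2 gets 7, best alternative 4. No profitable deviation — NE.
(a1, R): Agent 1 can switch to a4 (6 → 8). Not NE.
(a2, L): Agent 1 can switch to a1 (2 → 4). Not NE.
(a2, C): Agent 1 can switch to a1 (2 → 6). Not NE.
(a2, R): Agent 1 can switch to a1 (-9 → 6). Not NE.
(a3, L): Agent 1 can switch to a1 (-1 → 4). Not NE.
(a3, C): Agent 1 can switch to a1 (-3 → 6). Not NE.
(a3, R): Agent 1 can switch to a1 (-3 → 6). Not NE.
(a4, L): Agent 2 can switch to R (2 → 4). Not NE.
(a4, C): Agent 1 can switch to a1 (-6 → 6). Not NE.
(a4, R): Agent 1 gets 8, best alternative 6; Agent 2 gets 4, best alternative 2. No profitable deviation — NE.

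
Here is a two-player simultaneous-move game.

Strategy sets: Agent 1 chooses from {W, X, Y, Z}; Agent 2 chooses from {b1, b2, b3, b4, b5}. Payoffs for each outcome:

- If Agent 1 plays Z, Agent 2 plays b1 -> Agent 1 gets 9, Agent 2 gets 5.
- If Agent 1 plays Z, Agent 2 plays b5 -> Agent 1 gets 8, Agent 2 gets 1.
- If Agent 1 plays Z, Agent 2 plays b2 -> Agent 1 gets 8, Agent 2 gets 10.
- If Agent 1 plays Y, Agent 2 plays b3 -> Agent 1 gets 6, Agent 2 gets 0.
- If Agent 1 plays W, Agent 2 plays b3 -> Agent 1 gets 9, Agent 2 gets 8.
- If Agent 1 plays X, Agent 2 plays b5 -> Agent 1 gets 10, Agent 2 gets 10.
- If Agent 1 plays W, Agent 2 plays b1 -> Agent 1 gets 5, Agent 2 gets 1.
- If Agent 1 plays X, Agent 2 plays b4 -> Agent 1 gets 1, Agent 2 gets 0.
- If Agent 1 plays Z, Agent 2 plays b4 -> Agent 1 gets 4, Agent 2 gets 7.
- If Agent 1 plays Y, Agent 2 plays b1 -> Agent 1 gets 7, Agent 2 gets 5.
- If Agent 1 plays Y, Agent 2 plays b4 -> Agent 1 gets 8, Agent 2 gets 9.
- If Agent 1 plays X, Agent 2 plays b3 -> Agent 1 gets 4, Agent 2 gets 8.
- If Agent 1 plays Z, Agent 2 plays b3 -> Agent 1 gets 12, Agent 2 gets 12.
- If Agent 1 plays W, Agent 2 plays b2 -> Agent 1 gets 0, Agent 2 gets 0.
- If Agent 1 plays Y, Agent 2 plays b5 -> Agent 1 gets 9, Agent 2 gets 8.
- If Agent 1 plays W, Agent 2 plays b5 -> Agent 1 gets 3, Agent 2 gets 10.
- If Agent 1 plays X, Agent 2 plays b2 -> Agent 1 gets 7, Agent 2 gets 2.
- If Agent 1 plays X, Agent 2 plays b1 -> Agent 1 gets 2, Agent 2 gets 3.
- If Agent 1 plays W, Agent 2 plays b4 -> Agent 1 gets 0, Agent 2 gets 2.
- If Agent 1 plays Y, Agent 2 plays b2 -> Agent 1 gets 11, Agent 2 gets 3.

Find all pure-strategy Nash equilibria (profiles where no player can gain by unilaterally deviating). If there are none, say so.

Agent 1 against b1: payoffs 5, 2, 7, 9 → best response Z.
Agent 1 against b2: payoffs 0, 7, 11, 8 → best response Y.
Agent 1 against b3: payoffs 9, 4, 6, 12 → best response Z.
Agent 1 against b4: payoffs 0, 1, 8, 4 → best response Y.
Agent 1 against b5: payoffs 3, 10, 9, 8 → best response X.
Agent 2 against W: payoffs 1, 0, 8, 2, 10 → best response b5.
Agent 2 against X: payoffs 3, 2, 8, 0, 10 → best response b5.
Agent 2 against Y: payoffs 5, 3, 0, 9, 8 → best response b4.
Agent 2 against Z: payoffs 5, 10, 12, 7, 1 → best response b3.
Mutual best responses: (X, b5); (Y, b4); (Z, b3).

Pure-strategy Nash equilibria: (X, b5) and (Y, b4) and (Z, b3)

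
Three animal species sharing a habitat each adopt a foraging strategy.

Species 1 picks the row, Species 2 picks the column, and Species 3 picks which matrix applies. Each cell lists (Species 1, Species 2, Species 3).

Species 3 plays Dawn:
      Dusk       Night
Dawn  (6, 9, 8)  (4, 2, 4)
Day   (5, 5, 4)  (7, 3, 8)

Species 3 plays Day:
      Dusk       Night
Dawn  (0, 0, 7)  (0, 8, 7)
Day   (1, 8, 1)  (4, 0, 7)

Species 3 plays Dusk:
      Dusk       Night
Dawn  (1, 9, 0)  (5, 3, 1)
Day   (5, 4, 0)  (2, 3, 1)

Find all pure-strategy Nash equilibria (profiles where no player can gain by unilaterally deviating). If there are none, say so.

The unique pure-strategy Nash equilibrium is (Dawn, Dusk, Dawn).

(Dawn, Dusk, Dawn): Species 1 gets 6, best alternative 5; Species 2 gets 9, best alternative 2; Species 3 gets 8, best alternative 7. No profitable deviation — NE.
(Dawn, Dusk, Day): Species 1 can switch to Day (0 → 1). Not NE.
(Dawn, Dusk, Dusk): Species 1 can switch to Day (1 → 5). Not NE.
(Dawn, Night, Dawn): Species 1 can switch to Day (4 → 7). Not NE.
(Dawn, Night, Day): Species 1 can switch to Day (0 → 4). Not NE.
(Dawn, Night, Dusk): Species 2 can switch to Dusk (3 → 9). Not NE.
(Day, Dusk, Dawn): Species 1 can switch to Dawn (5 → 6). Not NE.
(Day, Dusk, Day): Species 3 can switch to Dawn (1 → 4). Not NE.
(Day, Dusk, Dusk): Species 3 can switch to Dawn (0 → 4). Not NE.
(Day, Night, Dawn): Species 2 can switch to Dusk (3 → 5). Not NE.
(Day, Night, Day): Species 2 can switch to Dusk (0 → 8). Not NE.
(Day, Night, Dusk): Species 1 can switch to Dawn (2 → 5). Not NE.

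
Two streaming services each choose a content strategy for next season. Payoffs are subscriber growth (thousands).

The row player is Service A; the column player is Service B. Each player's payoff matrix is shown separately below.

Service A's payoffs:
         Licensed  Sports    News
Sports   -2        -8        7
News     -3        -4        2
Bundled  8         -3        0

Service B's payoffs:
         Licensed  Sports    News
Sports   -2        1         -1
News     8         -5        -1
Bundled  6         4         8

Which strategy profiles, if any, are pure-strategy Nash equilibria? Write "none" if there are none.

Service A against Licensed: payoffs -2, -3, 8 → best response Bundled.
Service A against Sports: payoffs -8, -4, -3 → best response Bundled.
Service A against News: payoffs 7, 2, 0 → best response Sports.
Service B against Sports: payoffs -2, 1, -1 → best response Sports.
Service B against News: payoffs 8, -5, -1 → best response Licensed.
Service B against Bundled: payoffs 6, 4, 8 → best response News.
No profile is a mutual best response for all players.

This game has no pure Nash equilibrium.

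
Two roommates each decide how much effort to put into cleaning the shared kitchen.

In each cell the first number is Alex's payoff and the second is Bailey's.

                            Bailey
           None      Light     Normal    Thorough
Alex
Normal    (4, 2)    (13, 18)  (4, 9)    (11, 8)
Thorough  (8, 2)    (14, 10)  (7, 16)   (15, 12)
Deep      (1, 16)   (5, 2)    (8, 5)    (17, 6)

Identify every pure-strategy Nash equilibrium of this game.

This game has no pure Nash equilibrium.

For each strategy profile, look for a profitable unilateral deviation.
(Normal, None): Alex can switch to Thorough (4 → 8). Not NE.
(Normal, Light): Alex can switch to Thorough (13 → 14). Not NE.
(Normal, Normal): Alex can switch to Thorough (4 → 7). Not NE.
(Normal, Thorough): Alex can switch to Thorough (11 → 15). Not NE.
(Thorough, None): Bailey can switch to Light (2 → 10). Not NE.
(Thorough, Light): Bailey can switch to Normal (10 → 16). Not NE.
(The remaining 6 profiles each have a profitable deviation by the same check.)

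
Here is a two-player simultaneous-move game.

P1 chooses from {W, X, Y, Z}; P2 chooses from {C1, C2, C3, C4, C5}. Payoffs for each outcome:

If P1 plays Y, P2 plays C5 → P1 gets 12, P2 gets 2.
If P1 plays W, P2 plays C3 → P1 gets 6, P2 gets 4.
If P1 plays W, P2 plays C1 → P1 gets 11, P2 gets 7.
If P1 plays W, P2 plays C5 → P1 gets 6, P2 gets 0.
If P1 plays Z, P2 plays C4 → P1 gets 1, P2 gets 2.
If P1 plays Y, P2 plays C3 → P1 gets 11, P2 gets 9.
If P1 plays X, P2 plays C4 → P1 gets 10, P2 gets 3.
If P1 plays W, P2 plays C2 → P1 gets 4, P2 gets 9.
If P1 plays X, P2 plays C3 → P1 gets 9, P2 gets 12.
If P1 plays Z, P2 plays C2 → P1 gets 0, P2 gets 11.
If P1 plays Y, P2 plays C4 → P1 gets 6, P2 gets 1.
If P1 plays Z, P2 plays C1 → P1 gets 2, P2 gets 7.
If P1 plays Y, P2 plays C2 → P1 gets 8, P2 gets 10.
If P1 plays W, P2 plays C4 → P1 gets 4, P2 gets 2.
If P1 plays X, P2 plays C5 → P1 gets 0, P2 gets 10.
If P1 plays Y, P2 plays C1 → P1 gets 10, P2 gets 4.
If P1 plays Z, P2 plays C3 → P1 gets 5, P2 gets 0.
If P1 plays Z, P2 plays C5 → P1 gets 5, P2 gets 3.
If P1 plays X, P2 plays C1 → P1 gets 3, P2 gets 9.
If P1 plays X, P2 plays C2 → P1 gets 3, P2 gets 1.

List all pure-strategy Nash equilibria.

P1 against C1: payoffs 11, 3, 10, 2 → best response W.
P1 against C2: payoffs 4, 3, 8, 0 → best response Y.
P1 against C3: payoffs 6, 9, 11, 5 → best response Y.
P1 against C4: payoffs 4, 10, 6, 1 → best response X.
P1 against C5: payoffs 6, 0, 12, 5 → best response Y.
P2 against W: payoffs 7, 9, 4, 2, 0 → best response C2.
P2 against X: payoffs 9, 1, 12, 3, 10 → best response C3.
P2 against Y: payoffs 4, 10, 9, 1, 2 → best response C2.
P2 against Z: payoffs 7, 11, 0, 2, 3 → best response C2.
Mutual best responses: (Y, C2).

Pure NE: (Y, C2)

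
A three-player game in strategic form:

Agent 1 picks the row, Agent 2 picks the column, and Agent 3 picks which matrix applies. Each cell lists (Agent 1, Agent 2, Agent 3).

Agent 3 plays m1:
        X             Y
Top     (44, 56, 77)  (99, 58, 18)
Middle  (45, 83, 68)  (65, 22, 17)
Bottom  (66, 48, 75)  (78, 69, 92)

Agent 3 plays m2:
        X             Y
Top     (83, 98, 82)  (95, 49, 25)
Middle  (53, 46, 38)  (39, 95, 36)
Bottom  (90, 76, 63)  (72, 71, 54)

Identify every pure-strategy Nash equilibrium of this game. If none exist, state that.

Mark each player's best response to every combination of opponents' strategies; a profile where every player is best-responding is a pure Nash equilibrium.
Agent 1 against (X, m1): payoffs 44, 45, 66 → best response Bottom.
Agent 1 against (X, m2): payoffs 83, 53, 90 → best response Bottom.
Agent 1 against (Y, m1): payoffs 99, 65, 78 → best response Top.
Agent 1 against (Y, m2): payoffs 95, 39, 72 → best response Top.
Agent 2 against (Top, m1): payoffs 56, 58 → best response Y.
Agent 2 against (Top, m2): payoffs 98, 49 → best response X.
Agent 2 against (Middle, m1): payoffs 83, 22 → best response X.
Agent 2 against (Middle, m2): payoffs 46, 95 → best response Y.
Agent 2 against (Bottom, m1): payoffs 48, 69 → best response Y.
Agent 2 against (Bottom, m2): payoffs 76, 71 → best response X.
Agent 3 against (Top, X): payoffs 77, 82 → best response m2.
Agent 3 against (Top, Y): payoffs 18, 25 → best response m2.
Agent 3 against (Middle, X): payoffs 68, 38 → best response m1.
Agent 3 against (Middle, Y): payoffs 17, 36 → best response m2.
Agent 3 against (Bottom, X): payoffs 75, 63 → best response m1.
Agent 3 against (Bottom, Y): payoffs 92, 54 → best response m1.
No profile is a mutual best response for all players.

There is no pure-strategy Nash equilibrium.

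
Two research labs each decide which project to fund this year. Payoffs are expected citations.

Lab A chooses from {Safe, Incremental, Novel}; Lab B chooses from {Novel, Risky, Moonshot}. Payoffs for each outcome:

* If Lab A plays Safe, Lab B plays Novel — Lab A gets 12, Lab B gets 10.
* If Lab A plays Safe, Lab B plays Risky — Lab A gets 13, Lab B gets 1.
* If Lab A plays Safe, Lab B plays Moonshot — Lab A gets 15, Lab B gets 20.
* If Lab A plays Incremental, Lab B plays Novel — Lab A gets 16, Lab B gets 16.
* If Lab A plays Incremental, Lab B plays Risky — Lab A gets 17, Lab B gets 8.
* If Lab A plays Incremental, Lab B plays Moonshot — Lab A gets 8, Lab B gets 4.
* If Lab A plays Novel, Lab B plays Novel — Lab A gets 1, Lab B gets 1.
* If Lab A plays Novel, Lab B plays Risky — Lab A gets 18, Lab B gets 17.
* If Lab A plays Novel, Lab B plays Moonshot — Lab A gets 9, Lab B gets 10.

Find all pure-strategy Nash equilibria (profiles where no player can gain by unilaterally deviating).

Pure-strategy Nash equilibria: (Safe, Moonshot), (Incremental, Novel), (Novel, Risky)

For each player, find the best response to each opponent profile; mutual best responses are the pure NE.
Lab A against Novel: payoffs 12, 16, 1 → best response Incremental.
Lab A against Risky: payoffs 13, 17, 18 → best response Novel.
Lab A against Moonshot: payoffs 15, 8, 9 → best response Safe.
Lab B against Safe: payoffs 10, 1, 20 → best response Moonshot.
Lab B against Incremental: payoffs 16, 8, 4 → best response Novel.
Lab B against Novel: payoffs 1, 17, 10 → best response Risky.
Mutual best responses: (Safe, Moonshot); (Incremental, Novel); (Novel, Risky).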